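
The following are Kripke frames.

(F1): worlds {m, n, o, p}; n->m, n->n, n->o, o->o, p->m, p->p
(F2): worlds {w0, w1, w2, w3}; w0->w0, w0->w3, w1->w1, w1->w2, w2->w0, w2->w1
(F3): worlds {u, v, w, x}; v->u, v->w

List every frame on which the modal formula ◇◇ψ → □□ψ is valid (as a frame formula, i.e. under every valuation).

The schema corresponds to a generalized confluence (Geach) condition: ∀x ∀y ∀z ((xR²y ∧ xR²z) → ∃w (y = w ∧ z = w)).
(F1): fails — nR²m, nR²n but m ≠ n.
(F2): fails — w0R²w0, w0R²w3 but w0 ≠ w3.
(F3): satisfies the condition.
Valid on: (F3).

(F3)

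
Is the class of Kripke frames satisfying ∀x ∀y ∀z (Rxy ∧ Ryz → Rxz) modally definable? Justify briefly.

Yes — defined by □p → □□p

The condition is transitivity. A defining modal formula is □p → □□p.
Suppose □p→□□p is valid. Take Rxy, Ryz and set V(p)={w : Rxw}. Then □p at x, so □□p at x, so □p at y, so p at z, i.e. Rxz.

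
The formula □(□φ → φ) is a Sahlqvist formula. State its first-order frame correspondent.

Shift-reflexivity

Suppose □(□φ→φ) is valid. Take Rxy and set V(φ)={w : Ryw}. Then at y, □φ holds; since □(□φ→φ) at x, □φ→φ at y, so φ at y, i.e. Ryy.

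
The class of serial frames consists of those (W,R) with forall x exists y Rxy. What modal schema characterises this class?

The condition is seriality. The D schema □q → ◇q defines it.
Suppose □q→◇q is valid. At any x set V(q)=W. Then □q at x, so ◇q at x, so x has a successor.

□q → ◇q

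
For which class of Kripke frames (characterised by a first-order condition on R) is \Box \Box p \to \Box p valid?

Suppose □□p→□p is valid. Take Rxy and set V(p)={w : xR²w}. Then □□p at x, so □p at x, so p at y, i.e. ∃z(Rxz∧Rzy).
Conversely, any frame satisfying \forall x \forall y (Rxy \to \exists z (Rxz \wedge Rzy)) validates the schema.
Frame condition: \forall x \forall y (Rxy \to \exists z (Rxz \wedge Rzy)).

density: \forall x \forall y (Rxy \to \exists z (Rxz \wedge Rzy))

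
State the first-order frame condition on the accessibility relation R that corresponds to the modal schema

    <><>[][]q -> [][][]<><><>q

This is a Sahlqvist (Geach-type) schema ◇^2□^2q → □^3◇^3q.
Minimal-valuation argument: fix x; take any y with xR^2y and any z with xR^3z. Set V(q) to the set of worlds R-reachable from y in exactly 2 steps. Then □^2q holds at y, so the antecedent holds at x; validity forces ◇^3q at z, giving a w with zR^3w and yR^2w.
First-order correspondent: forall x forall y forall z ((x R^2 y & x R^3 z) -> exists w (y R^2 w & z R^3 w)).

forall x forall y forall z ((x R^2 y & x R^3 z) -> exists w (y R^2 w & z R^3 w))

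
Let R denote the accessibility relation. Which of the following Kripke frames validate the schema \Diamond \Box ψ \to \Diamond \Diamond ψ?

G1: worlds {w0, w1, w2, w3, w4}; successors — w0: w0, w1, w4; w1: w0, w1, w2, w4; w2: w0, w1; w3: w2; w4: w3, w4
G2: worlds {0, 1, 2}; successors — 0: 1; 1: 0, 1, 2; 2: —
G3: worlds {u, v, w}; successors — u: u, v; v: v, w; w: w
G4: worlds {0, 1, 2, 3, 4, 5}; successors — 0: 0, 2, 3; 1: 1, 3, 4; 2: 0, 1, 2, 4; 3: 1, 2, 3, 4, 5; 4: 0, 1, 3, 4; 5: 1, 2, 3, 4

The schema corresponds to a generalized confluence (Geach) condition: \forall x \forall y (xRy \to \exists w (yRw \wedge x R^2 w)).
G1: ✓.
G2: fails — 1R2 but no w with 2Rw and 1R²w.
G3: ✓.
G4: ✓.
Valid on: G1, G3, G4.

G1, G3, G4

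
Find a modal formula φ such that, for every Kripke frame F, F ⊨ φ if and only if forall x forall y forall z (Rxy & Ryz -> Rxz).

The condition is transitivity. The 4 schema □q → □□q defines it.
Suppose □q→□□q is valid. Take Rxy, Ryz and set V(q)={w : Rxw}. Then □q at x, so □□q at x, so □q at y, so q at z, i.e. Rxz.

□q → □□q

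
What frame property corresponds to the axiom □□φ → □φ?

Suppose □□φ→□φ is valid. Take Rxy and set V(φ)={w : xR²w}. Then □□φ at x, so □φ at x, so φ at y, i.e. ∃z(Rxz∧Rzy).

density: ∀x ∀y (Rxy → ∃z (Rxz ∧ Rzy))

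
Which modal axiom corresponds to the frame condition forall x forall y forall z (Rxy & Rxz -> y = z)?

◇ψ → □ψ

The condition is partial functionality. The CD schema ◇ψ → □ψ defines it.
Suppose ◇ψ→□ψ is valid. Take Rxy, Rxz and set V(ψ)={y}. Then ◇ψ at x, so □ψ at x, so ψ at z, i.e. z=y.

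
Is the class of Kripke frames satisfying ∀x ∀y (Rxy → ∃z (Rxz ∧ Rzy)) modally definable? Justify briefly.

Yes, by □□q → □q

Yes: it is density, defined by the C4 schema □□q → □q.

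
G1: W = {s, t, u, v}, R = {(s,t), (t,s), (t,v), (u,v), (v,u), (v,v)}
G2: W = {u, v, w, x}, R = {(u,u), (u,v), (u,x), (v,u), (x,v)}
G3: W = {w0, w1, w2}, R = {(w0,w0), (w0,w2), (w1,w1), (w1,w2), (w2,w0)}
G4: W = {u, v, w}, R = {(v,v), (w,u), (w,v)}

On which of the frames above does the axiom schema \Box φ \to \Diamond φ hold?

This is the axiom for seriality; its first-order frame correspondent is \forall x \exists y Rxy.
G1: ✓.
G2: fails — world w has no successor.
G3: ✓.
G4: fails — world u has no successor.
Valid on: G1, G3.

G1, G3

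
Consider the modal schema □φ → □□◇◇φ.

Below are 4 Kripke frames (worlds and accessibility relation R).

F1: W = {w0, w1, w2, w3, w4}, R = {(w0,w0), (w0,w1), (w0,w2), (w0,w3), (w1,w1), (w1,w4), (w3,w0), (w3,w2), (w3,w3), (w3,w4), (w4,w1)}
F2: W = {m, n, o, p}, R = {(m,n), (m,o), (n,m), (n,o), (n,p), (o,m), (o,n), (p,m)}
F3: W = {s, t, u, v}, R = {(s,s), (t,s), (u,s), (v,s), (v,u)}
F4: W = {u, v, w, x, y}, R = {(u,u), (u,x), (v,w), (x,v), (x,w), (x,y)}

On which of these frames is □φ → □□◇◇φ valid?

F2, F3

The schema corresponds to a generalized confluence (Geach) condition: ∀x ∀z (xR²z → ∃w (xRw ∧ zR²w)).
F1: fails — w0R²w2 but no w with w0Rw and w2R²w.
F2: holds.
F3: holds.
F4: fails — uR²v but no t with uRt and vR²t.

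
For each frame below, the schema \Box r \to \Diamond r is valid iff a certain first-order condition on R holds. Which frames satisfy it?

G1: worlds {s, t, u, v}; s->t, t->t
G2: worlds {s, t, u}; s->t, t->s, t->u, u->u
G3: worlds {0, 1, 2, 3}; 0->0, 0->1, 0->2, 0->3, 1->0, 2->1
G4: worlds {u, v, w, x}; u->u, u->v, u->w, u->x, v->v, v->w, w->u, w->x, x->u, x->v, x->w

G2, G4

This is the axiom for seriality; its first-order frame correspondent is \forall x \exists y Rxy.
G1: fails — world u has no successor.
G2: ✓.
G3: fails — world 3 has no successor.
G4: ✓.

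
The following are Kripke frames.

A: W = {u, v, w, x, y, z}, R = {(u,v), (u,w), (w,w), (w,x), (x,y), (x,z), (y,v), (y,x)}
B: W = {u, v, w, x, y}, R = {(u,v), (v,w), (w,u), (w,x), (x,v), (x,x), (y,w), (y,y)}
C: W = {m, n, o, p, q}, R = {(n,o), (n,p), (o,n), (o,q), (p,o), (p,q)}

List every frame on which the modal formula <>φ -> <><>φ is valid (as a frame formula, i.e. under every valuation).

none

This is the axiom for a generalized confluence (Geach) condition; its first-order frame correspondent is forall x forall y (xRy -> exists w (y = w & x R^2 w)).
A: fails — uRv but no t with v=t and uR²t.
B: fails — uRv but no t with v=t and uR²t.
C: fails — nRp but no w with p=w and nR²w.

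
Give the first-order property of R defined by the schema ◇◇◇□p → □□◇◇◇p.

∀x ∀y ∀z ((xR³y ∧ xR²z) → ∃w (yRw ∧ zR³w))

This is a Sahlqvist (Geach-type) schema ◇^3□^1p → □^2◇^3p.
First-order correspondent: ∀x ∀y ∀z ((xR³y ∧ xR²z) → ∃w (yRw ∧ zR³w)).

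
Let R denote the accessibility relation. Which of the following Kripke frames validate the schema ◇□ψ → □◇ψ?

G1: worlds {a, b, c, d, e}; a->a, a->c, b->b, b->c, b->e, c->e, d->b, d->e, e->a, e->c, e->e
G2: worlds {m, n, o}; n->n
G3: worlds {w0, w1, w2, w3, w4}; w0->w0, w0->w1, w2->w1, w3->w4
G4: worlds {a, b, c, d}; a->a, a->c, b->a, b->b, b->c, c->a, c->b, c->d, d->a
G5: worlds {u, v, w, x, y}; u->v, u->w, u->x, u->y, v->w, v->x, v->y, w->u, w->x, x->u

G2, G4

The schema corresponds to convergence: ∀x ∀y ∀z (Rxy ∧ Rxz → ∃w (Ryw ∧ Rzw)).
G1: fails — Raa and Rac but a and c have no common successor.
G2: satisfies the condition.
G3: fails — Rw0w1 and Rw0w1 but w1 and w1 have no common successor.
G4: satisfies the condition.
G5: fails — Ruv and Rux but v and x have no common successor.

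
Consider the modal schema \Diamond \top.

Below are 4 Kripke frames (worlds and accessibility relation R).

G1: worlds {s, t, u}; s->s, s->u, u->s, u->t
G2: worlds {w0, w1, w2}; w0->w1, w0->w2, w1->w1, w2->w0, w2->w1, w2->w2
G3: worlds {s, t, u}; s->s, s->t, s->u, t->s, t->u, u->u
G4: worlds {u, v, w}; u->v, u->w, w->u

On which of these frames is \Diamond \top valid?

G2, G3

This is the axiom for seriality; its first-order frame correspondent is \forall x \exists y Rxy.
G1: fails — world t has no successor.
G2: satisfies the condition.
G3: satisfies the condition.
G4: fails — world v has no successor.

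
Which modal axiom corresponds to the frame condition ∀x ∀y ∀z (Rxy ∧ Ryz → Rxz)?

□p → □□p

This is transitivity; the standard corresponding axiom is 4: □p → □□p.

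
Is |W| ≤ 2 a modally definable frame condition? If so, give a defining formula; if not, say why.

Not definable by any modal formula

Any modally definable frame class is closed under disjoint unions.
Any modal formula valid on each of 3 disjoint one-world frames is valid on their disjoint union (validity is preserved under disjoint unions). Each one-world frame has |W|=1≤2, but the union has |W|=3.
So no modal formula (or set of formulas) defines exactly the |W|≤2 frames.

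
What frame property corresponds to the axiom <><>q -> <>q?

This is a form of the 4 axiom.
It corresponds to transitivity: forall x forall y forall z (Rxy & Ryz -> Rxz).

Transitivity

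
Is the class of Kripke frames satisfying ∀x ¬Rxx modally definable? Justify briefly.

Modal frame validity is preserved under surjective bounded morphisms.
The 4-cycle (worlds s,t,u,v with s→t→u→v→s) is irreflexive, and the map sending every world to a single reflexive point • is a surjective bounded morphism (forth: every edge maps to (•,•); back: every world has a successor). So any modal formula valid on the 4-cycle is also valid on the reflexive point, which is not irreflexive.
Hence irreflexivity is not modally definable.

Not definable by any modal formula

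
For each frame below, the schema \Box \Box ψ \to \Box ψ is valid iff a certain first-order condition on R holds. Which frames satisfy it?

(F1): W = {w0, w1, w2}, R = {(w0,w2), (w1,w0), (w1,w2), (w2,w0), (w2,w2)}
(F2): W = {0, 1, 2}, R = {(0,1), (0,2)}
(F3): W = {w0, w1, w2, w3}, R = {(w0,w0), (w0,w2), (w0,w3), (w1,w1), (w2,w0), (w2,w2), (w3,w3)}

This is the axiom for density; its first-order frame correspondent is \forall x \forall y (Rxy \to \exists z (Rxz \wedge Rzy)).
(F1): holds.
(F2): fails — R01 but no z with R0z and Rz1.
(F3): holds.
Valid on: (F1), (F3).

(F1), (F3)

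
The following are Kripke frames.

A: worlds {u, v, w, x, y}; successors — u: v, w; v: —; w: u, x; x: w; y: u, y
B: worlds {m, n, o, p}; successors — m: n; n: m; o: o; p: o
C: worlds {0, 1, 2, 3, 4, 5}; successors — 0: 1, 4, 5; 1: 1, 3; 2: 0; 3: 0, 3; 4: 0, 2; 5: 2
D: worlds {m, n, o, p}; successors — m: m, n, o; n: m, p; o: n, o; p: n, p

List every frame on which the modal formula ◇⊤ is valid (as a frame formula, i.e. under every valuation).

B, C, D

Frame correspondent (Sahlqvist): ∀x ∃y Rxy — i.e. seriality.
A: fails — world v has no successor.
B: satisfies the condition.
C: satisfies the condition.
D: satisfies the condition.
Valid on: B, C, D.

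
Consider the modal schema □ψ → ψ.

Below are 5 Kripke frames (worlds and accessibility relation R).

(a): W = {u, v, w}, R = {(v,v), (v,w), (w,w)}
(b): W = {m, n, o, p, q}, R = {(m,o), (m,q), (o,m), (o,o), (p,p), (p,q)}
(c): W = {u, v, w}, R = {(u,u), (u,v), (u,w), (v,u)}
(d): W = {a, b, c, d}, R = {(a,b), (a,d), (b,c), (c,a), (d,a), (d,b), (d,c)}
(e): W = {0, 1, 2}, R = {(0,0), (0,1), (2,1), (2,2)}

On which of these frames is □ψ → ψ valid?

none

Frame correspondent (Sahlqvist): ∀x Rxx — i.e. reflexivity.
(a): fails — world u does not see itself.
(b): fails — world m does not see itself.
(c): fails — world v does not see itself.
(d): fails — world a does not see itself.
(e): fails — world 1 does not see itself.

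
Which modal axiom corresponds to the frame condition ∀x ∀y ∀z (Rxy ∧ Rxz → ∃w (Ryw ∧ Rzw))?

This is convergence; the standard corresponding axiom is .2: ◇□s → □◇s.

◇□s → □◇s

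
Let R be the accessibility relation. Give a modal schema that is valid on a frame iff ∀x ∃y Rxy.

The condition is seriality. The D schema □s → ◇s defines it.
Suppose □s→◇s is valid. At any x set V(s)=W. Then □s at x, so ◇s at x, so x has a successor.

□s → ◇s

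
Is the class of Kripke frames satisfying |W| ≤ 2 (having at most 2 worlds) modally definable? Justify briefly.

Not modally definable

Any modally definable frame class is closed under disjoint unions.
Any modal formula valid on each of 3 disjoint one-world frames is valid on their disjoint union (validity is preserved under disjoint unions). Each one-world frame has |W|=1≤2, but the union has |W|=3.
Hence having at most 2 worlds is not modally definable.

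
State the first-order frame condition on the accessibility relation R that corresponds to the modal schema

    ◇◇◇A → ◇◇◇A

∀x ∀y (xR³y → ∃w (y = w ∧ xR³w))

This is a Sahlqvist (Geach-type) schema ◇^3□^0A → □^0◇^3A.
Minimal-valuation argument: fix x; take any y with xR^3y and any z with xR^0z. Set V(A) to the set of worlds R-reachable from y in exactly 0 steps. Then □^0A holds at y, so the antecedent holds at x; validity forces ◇^3A at z, giving a w with zR^3w and yR^0w.
First-order correspondent: ∀x ∀y (xR³y → ∃w (y = w ∧ xR³w)).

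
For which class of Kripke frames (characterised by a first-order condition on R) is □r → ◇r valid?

seriality

Suppose □r→◇r is valid. At any x set V(r)=W. Then □r at x, so ◇r at x, so x has a successor.
Conversely, on a frame with seriality the schema holds at every world under every valuation.
Frame condition: ∀x ∃y Rxy.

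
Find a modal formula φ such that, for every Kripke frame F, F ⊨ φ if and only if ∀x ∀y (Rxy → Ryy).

□(□p → p)

The condition is shift-reflexivity. The T□ schema □(□p → p) defines it.
Suppose □(□p→p) is valid. Take Rxy and set V(p)={w : Ryw}. Then at y, □p holds; since □(□p→p) at x, □p→p at y, so p at y, i.e. Ryy.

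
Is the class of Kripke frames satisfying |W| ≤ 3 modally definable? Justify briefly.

Modal frame validity is preserved under disjoint unions.
Any modal formula valid on each of 4 disjoint one-world frames is valid on their disjoint union (validity is preserved under disjoint unions). Each one-world frame has |W|=1≤3, but the union has |W|=4.
So no modal formula (or set of formulas) defines exactly the |W|≤3 frames.

No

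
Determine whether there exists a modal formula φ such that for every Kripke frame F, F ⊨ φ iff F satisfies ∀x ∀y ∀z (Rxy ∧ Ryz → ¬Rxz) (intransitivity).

No — not modally definable

Any modally definable frame class is closed under surjective bounded morphisms.
The 3-cycle (worlds 0,1,2 with 0→1→2→0) is intransitive. Mapping every world to a single reflexive point • is a surjective bounded morphism; the reflexive point is not intransitive (R••∧R•• but R••).
So no modal formula (or set of formulas) defines exactly the intransitive frames.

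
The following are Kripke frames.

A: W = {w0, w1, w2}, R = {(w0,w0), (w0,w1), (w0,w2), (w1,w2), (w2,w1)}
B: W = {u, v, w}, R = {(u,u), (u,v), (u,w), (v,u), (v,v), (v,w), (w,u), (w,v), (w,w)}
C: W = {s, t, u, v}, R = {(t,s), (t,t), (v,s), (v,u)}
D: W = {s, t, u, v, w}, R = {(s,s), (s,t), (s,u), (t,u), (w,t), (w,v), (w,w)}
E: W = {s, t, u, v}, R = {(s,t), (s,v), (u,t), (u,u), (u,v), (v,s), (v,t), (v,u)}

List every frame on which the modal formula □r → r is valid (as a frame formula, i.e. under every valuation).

B

Frame correspondent (Sahlqvist): ∀x Rxx — i.e. reflexivity.
A: fails — world w1 does not see itself.
B: satisfies the condition.
C: fails — world s does not see itself.
D: fails — world t does not see itself.
E: fails — world s does not see itself.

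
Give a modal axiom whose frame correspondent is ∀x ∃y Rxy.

□p → ◇p

This is seriality; the standard corresponding axiom is D: □p → ◇p.
Suppose □p→◇p is valid. At any x set V(p)=W. Then □p at x, so ◇p at x, so x has a successor.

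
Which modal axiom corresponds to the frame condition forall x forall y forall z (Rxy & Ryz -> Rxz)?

A defining formula is □r → □□r (the 4 axiom).
Suppose □r→□□r is valid. Take Rxy, Ryz and set V(r)={w : Rxw}. Then □r at x, so □□r at x, so □r at y, so r at z, i.e. Rxz.

□r → □□r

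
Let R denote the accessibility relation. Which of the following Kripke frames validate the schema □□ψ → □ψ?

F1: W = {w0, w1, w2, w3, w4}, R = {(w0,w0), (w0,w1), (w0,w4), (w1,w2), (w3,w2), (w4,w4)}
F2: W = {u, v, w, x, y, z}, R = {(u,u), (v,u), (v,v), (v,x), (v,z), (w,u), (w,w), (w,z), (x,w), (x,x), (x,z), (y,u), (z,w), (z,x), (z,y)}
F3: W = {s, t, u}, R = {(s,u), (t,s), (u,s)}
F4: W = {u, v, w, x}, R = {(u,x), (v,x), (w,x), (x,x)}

F4

The schema corresponds to density: ∀x ∀y (Rxy → ∃z (Rxz ∧ Rzy)).
F1: fails — Rw1w2 but no z with Rw1z and Rzw2.
F2: fails — Rzy but no t with Rzt and Rty.
F3: fails — Rsu but no z with Rsz and Rzu.
F4: condition met.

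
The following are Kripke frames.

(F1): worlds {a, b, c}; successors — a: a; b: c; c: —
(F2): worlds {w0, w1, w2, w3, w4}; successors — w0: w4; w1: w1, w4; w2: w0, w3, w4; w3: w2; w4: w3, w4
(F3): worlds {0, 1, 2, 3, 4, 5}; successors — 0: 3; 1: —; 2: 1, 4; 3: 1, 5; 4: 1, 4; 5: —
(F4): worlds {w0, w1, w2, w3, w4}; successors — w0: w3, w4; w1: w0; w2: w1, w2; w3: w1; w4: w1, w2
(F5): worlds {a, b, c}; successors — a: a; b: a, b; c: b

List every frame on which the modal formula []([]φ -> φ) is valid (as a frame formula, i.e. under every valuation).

This is the axiom for shift-reflexivity; its first-order frame correspondent is forall x forall y (Rxy -> Ryy).
(F1): fails — Rbc but not Rcc.
(F2): fails — Rw3w2 but not Rw2w2.
(F3): fails — R31 but not R11.
(F4): fails — Rw1w0 but not Rw0w0.
(F5): satisfies the condition.
Valid on: (F5).

(F5)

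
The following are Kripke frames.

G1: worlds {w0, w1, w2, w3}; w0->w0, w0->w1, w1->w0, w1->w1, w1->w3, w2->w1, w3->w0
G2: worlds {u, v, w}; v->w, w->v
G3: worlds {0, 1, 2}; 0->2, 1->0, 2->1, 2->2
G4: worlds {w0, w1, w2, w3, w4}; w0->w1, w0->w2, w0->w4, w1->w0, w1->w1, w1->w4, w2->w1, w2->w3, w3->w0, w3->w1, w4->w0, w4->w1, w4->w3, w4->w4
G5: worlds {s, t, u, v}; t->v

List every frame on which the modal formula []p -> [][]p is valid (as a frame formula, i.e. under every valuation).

G5

This is the axiom for transitivity; its first-order frame correspondent is forall x forall y forall z (Rxy & Ryz -> Rxz).
G1: fails — Rw3w0 and Rw0w1 but not Rw3w1.
G2: fails — Rwv and Rvw but not Rww.
G3: fails — R10 and R02 but not R12.
G4: fails — Rw1w0 and Rw0w2 but not Rw1w2.
G5: satisfies the condition.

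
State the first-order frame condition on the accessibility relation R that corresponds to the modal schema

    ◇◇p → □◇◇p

∀x ∀y ∀z ((xR²y ∧ xRz) → ∃w (y = w ∧ zR²w))

This is a Sahlqvist (Geach-type) schema ◇^2□^0p → □^1◇^2p.
Minimal-valuation argument: fix x; take any y with xR^2y and any z with xR^1z. Set V(p) to the set of worlds R-reachable from y in exactly 0 steps. Then □^0p holds at y, so the antecedent holds at x; validity forces ◇^2p at z, giving a w with zR^2w and yR^0w.
First-order correspondent: ∀x ∀y ∀z ((xR²y ∧ xRz) → ∃w (y = w ∧ zR²w)).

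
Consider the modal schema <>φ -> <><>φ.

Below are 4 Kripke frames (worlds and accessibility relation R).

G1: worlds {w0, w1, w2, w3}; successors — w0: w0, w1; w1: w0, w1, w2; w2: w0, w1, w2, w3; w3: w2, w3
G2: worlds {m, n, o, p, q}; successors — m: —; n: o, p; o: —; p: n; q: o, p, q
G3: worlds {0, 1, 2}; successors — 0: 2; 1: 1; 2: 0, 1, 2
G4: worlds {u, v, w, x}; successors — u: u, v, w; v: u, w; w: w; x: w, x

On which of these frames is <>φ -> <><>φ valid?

G1, G3, G4

Frame correspondent (Sahlqvist): forall x forall y (xRy -> exists w (y = w & x R^2 w)) — i.e. a generalized confluence (Geach) condition.
G1: holds.
G2: fails — nRo but no w with o=w and nR²w.
G3: holds.
G4: holds.
Valid on: G1, G3, G4.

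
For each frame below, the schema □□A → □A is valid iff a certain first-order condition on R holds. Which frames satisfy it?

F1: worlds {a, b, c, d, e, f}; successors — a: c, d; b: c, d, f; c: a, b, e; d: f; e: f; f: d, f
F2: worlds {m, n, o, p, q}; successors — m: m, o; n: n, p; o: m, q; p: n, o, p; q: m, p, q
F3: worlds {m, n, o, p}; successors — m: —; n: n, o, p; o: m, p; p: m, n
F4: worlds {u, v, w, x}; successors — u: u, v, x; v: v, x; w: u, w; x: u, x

This is the axiom for density; its first-order frame correspondent is ∀x ∀y (Rxy → ∃z (Rxz ∧ Rzy)).
F1: fails — Rbc but no z with Rbz and Rzc.
F2: holds.
F3: fails — Rop but no z with Roz and Rzp.
F4: holds.

F2, F4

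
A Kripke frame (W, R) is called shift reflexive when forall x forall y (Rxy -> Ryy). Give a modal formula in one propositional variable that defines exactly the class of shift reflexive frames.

The condition is shift-reflexivity. The T□ schema □(□s → s) defines it.
Suppose □(□s→s) is valid. Take Rxy and set V(s)={w : Ryw}. Then at y, □s holds; since □(□s→s) at x, □s→s at y, so s at y, i.e. Ryy.

□(□s → s)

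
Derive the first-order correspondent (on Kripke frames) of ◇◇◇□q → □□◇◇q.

∀x ∀y ∀z ((xR³y ∧ xR²z) → ∃w (yRw ∧ zR²w))

This is a Sahlqvist (Geach-type) schema ◇^3□^1q → □^2◇^2q.
First-order correspondent: ∀x ∀y ∀z ((xR³y ∧ xR²z) → ∃w (yRw ∧ zR²w)).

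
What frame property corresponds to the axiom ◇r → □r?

Suppose ◇r→□r is valid. Take Rxy, Rxz and set V(r)={y}. Then ◇r at x, so □r at x, so r at z, i.e. z=y.

partial functionality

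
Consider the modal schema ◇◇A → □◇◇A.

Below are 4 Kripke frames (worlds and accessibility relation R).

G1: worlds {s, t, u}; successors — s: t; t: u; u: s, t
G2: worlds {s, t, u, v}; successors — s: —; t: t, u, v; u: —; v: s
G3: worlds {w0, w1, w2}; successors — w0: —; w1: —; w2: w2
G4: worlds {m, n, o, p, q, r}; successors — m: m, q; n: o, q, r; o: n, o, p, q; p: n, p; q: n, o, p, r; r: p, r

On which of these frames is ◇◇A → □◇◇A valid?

G3

This is the axiom for a generalized confluence (Geach) condition; its first-order frame correspondent is ∀x ∀y ∀z ((xR²y ∧ xRz) → ∃w (y = w ∧ zR²w)).
G1: fails — sR²u, sRt but no w with u=w and tR²w.
G2: fails — tR²s, tRu but no w with s=w and uR²w.
G3: holds.
G4: fails — mR²m, mRq but no w with m=w and qR²w.
Valid on: G3.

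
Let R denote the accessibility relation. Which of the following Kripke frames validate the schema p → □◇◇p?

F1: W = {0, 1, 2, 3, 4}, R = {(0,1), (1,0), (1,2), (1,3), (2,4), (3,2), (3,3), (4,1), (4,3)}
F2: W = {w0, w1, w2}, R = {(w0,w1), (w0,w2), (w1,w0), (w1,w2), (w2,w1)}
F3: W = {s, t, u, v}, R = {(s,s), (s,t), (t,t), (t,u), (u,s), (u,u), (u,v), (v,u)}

F3

The schema corresponds to a generalized confluence (Geach) condition: ∀x ∀z (xRz → ∃w (x = w ∧ zR²w)).
F1: fails — 0R1 but no w with 0=w and 1R²w.
F2: fails — w0Rw1 but no w with w0=w and w1R²w.
F3: condition met.
Valid on: F3.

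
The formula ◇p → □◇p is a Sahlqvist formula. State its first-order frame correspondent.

Suppose ◇p→□◇p is valid. Take Rxy, Rxz and set V(p)={y}. Then ◇p at x, so □◇p at x, so ◇p at z, so some w with Rzw has p; w=y, i.e. Rzy. By symmetry of the argument, Ryz.
The converse is a direct semantic check.
So the correspondent is the Euclidean property.

the Euclidean property: ∀x ∀y ∀z (Rxy ∧ Rxz → Ryz)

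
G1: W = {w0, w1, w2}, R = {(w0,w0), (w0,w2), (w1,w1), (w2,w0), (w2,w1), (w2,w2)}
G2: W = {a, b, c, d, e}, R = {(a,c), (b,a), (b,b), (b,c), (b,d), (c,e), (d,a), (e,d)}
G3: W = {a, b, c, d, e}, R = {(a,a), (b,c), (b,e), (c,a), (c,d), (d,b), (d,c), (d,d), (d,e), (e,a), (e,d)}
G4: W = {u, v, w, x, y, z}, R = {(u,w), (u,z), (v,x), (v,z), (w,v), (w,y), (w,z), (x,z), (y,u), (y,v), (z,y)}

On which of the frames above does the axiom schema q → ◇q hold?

G1

Frame correspondent (Sahlqvist): ∀x Rxx — i.e. reflexivity.
G1: satisfies the condition.
G2: fails — world a does not see itself.
G3: fails — world b does not see itself.
G4: fails — world u does not see itself.
Valid on: G1.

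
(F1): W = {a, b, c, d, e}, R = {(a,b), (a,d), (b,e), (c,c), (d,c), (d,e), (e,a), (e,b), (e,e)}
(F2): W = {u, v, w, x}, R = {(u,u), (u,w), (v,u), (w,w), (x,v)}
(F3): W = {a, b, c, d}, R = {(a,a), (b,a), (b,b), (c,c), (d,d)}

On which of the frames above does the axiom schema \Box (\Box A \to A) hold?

(F3)

The schema corresponds to shift-reflexivity: \forall x \forall y (Rxy \to Ryy).
(F1): fails — Reb but not Rbb.
(F2): fails — Rxv but not Rvv.
(F3): satisfies the condition.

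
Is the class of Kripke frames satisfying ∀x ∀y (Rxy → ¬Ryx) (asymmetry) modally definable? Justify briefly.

Any modally definable frame class is closed under surjective bounded morphisms.
The 3-cycle (worlds w0,w1,w2 with w0→w1→w2→w0) is asymmetric. Mapping every world to a single reflexive point • is a surjective bounded morphism, and the reflexive point is not asymmetric (R•• but asymmetry requires ¬R••).
So the class is not modally definable.

Not definable by any modal formula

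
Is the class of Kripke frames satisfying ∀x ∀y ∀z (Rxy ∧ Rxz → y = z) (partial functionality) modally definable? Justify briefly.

Definable; ◇r → □r defines it

The condition is partial functionality. A defining modal formula is ◇r → □r.
Suppose ◇r→□r is valid. Take Rxy, Rxz and set V(r)={y}. Then ◇r at x, so □r at x, so r at z, i.e. z=y.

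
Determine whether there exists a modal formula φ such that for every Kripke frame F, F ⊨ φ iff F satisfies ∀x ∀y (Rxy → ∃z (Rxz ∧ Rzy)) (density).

Yes, by □□p → □p

This is a Sahlqvist condition; the C4 axiom □□p → □p defines it.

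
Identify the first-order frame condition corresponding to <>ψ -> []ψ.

partial functionality: forall x forall y forall z (Rxy & Rxz -> y = z)

Suppose ◇ψ→□ψ is valid. Take Rxy, Rxz and set V(ψ)={y}. Then ◇ψ at x, so □ψ at x, so ψ at z, i.e. z=y.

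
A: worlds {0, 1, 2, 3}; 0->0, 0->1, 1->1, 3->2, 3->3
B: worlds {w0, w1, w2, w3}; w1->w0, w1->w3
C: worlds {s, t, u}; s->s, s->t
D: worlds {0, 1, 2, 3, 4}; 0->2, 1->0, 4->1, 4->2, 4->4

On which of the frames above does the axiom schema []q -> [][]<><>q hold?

This is the axiom for a generalized confluence (Geach) condition; its first-order frame correspondent is forall x forall z (x R^2 z -> exists w (xRw & z R^2 w)).
A: fails — 3R²2 but no w with 3Rw and 2R²w.
B: condition met.
C: fails — sR²t but no w with sRw and tR²w.
D: fails — 1R²2 but no w with 1Rw and 2R²w.
Valid on: B.

B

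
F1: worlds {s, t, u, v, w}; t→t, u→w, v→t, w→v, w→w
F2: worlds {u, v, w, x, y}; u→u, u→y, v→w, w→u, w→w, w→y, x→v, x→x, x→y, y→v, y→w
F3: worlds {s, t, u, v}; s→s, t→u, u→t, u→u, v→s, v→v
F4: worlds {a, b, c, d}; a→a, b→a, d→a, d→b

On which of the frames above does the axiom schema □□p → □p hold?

F1, F3

Frame correspondent (Sahlqvist): ∀x ∀y (Rxy → ∃z (Rxz ∧ Rzy)) — i.e. density.
F1: satisfies the condition.
F2: fails — Ryv but no z with Ryz and Rzv.
F3: satisfies the condition.
F4: fails — Rdb but no z with Rdz and Rzb.
Valid on: F1, F3.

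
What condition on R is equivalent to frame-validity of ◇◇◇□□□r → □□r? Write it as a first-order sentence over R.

This is a Sahlqvist (Geach-type) schema ◇^3□^3r → □^2◇^0r.
First-order correspondent: ∀x ∀y ∀z ((xR³y ∧ xR²z) → ∃w (yR³w ∧ z = w)).

∀x ∀y ∀z ((xR³y ∧ xR²z) → ∃w (yR³w ∧ z = w))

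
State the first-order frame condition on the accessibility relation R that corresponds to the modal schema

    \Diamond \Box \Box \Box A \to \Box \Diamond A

This is a Sahlqvist (Geach-type) schema ◇^1□^3A → □^1◇^1A.
Minimal-valuation argument: fix x; take any y with xR^1y and any z with xR^1z. Set V(A) to the set of worlds R-reachable from y in exactly 3 steps. Then □^3A holds at y, so the antecedent holds at x; validity forces ◇^1A at z, giving a w with zR^1w and yR^3w.
First-order correspondent: \forall x \forall y \forall z ((xRy \wedge xRz) \to \exists w (y R^3 w \wedge zRw)).

\forall x \forall y \forall z ((xRy \wedge xRz) \to \exists w (y R^3 w \wedge zRw))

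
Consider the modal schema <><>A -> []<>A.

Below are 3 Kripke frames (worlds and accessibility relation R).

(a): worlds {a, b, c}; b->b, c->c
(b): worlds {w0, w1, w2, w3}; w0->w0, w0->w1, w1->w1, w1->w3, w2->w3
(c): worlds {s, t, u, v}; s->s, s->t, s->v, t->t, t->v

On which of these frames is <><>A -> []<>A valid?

Frame correspondent (Sahlqvist): forall x forall y forall z ((x R^2 y & xRz) -> exists w (y = w & zRw)) — i.e. a generalized confluence (Geach) condition.
(a): ✓.
(b): fails — w0R²w0, w0Rw1 but no w with w0=w and w1Rw.
(c): fails — sR²s, sRt but no w with s=w and tRw.
Valid on: (a).

(a)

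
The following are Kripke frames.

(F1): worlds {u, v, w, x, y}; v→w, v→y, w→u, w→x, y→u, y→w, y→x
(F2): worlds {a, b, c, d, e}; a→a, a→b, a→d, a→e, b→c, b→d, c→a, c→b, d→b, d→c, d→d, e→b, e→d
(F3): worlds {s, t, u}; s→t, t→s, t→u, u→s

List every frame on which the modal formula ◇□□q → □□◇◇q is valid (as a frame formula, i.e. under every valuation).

Frame correspondent (Sahlqvist): ∀x ∀y ∀z ((xRy ∧ xR²z) → ∃w (yR²w ∧ zR²w)) — i.e. a generalized confluence (Geach) condition.
(F1): fails — vRw, vR²u but no t with wR²t and uR²t.
(F2): ✓.
(F3): fails — tRu, tR²s but no w with uR²w and sR²w.
Valid on: (F2).

(F2)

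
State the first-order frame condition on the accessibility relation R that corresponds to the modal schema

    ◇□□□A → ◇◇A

This is a Sahlqvist (Geach-type) schema ◇^1□^3A → □^0◇^2A.
First-order correspondent: ∀x ∀y (xRy → ∃w (yR³w ∧ xR²w)).

∀x ∀y (xRy → ∃w (yR³w ∧ xR²w))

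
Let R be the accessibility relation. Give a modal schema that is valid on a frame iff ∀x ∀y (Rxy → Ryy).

This is shift-reflexivity; the standard corresponding axiom is T□: □(□r → r).
Suppose □(□r→r) is valid. Take Rxy and set V(r)={w : Ryw}. Then at y, □r holds; since □(□r→r) at x, □r→r at y, so r at y, i.e. Ryy.

□(□r → r)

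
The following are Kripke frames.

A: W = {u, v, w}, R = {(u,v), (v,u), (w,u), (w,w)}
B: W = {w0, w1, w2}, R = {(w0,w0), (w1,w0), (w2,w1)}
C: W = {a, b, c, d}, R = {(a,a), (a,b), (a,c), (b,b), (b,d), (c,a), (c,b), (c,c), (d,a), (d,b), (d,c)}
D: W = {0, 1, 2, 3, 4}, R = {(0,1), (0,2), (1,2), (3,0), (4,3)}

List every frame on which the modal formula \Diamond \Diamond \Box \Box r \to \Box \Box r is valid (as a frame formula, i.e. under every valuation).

The schema corresponds to a generalized confluence (Geach) condition: \forall x \forall y \forall z ((x R^2 y \wedge x R^2 z) \to \exists w (y R^2 w \wedge z = w)).
A: fails — wR²u, wR²v but no t with uR²t and v=t.
B: condition met.
C: condition met.
D: fails — 0R²2, 0R²2 but no w with 2R²w and 2=w.
Valid on: B, C.

B, C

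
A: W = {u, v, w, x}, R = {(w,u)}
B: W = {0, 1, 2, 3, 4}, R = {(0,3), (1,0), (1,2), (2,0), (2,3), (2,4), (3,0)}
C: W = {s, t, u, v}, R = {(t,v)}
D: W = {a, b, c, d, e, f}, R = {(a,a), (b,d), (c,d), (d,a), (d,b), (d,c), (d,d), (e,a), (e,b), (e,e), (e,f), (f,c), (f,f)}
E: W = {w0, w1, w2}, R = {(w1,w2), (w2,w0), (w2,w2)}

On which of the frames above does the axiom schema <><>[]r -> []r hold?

A, C

Frame correspondent (Sahlqvist): forall x forall y forall z ((x R^2 y & xRz) -> exists w (yRw & z = w)) — i.e. a generalized confluence (Geach) condition.
A: ✓.
B: fails — 1R²0, 1R0 but no w with 0Rw and 0=w.
C: ✓.
D: fails — bR²a, bRd but no w with aRw and d=w.
E: fails — w1R²w0, w1Rw2 but no w with w0Rw and w2=w.
Valid on: A, C.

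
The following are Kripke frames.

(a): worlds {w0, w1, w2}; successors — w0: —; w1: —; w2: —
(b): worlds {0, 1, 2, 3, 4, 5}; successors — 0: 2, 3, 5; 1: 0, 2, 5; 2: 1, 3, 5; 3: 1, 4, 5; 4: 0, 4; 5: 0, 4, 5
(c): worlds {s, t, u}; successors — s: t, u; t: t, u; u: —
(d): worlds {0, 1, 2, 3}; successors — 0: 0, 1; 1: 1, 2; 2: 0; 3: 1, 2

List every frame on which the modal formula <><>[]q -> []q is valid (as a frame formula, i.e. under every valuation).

(a)

This is the axiom for a generalized confluence (Geach) condition; its first-order frame correspondent is forall x forall y forall z ((x R^2 y & xRz) -> exists w (yRw & z = w)).
(a): ✓.
(b): fails — 0R²1, 0R3 but no w with 1Rw and 3=w.
(c): fails — sR²u, sRt but no w with uRw and t=w.
(d): fails — 0R²1, 0R0 but no w with 1Rw and 0=w.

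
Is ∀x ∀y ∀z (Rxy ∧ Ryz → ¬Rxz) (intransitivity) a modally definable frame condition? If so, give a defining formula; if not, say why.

Modal frame validity is preserved under surjective bounded morphisms.
The 7-cycle (worlds s,t,u,v,w,x,y with s→t→u→v→w→x→y→s) is intransitive. Mapping every world to a single reflexive point • is a surjective bounded morphism; the reflexive point is not intransitive (R••∧R•• but R••).
So the class is not modally definable.

Not modally definable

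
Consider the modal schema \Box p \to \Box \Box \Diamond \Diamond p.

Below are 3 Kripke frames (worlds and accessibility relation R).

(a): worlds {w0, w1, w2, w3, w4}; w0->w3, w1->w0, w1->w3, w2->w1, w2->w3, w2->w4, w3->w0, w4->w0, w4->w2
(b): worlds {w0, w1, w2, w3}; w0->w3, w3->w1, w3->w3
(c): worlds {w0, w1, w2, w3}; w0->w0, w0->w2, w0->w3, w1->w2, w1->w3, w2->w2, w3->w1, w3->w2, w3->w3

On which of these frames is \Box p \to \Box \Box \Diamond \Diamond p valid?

(c)

This is the axiom for a generalized confluence (Geach) condition; its first-order frame correspondent is \forall x \forall z (x R^2 z \to \exists w (xRw \wedge z R^2 w)).
(a): fails — w0R²w0 but no w with w0Rw and w0R²w.
(b): fails — w0R²w1 but no w with w0Rw and w1R²w.
(c): holds.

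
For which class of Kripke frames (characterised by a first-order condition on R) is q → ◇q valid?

Reflexivity

Replacing q by ¬q and contraposing gives the equivalent schema □q → q.
Suppose □q→q is valid. At any x set V(q)={w : Rxw}. Then □q holds at x, so q holds at x, i.e. Rxx.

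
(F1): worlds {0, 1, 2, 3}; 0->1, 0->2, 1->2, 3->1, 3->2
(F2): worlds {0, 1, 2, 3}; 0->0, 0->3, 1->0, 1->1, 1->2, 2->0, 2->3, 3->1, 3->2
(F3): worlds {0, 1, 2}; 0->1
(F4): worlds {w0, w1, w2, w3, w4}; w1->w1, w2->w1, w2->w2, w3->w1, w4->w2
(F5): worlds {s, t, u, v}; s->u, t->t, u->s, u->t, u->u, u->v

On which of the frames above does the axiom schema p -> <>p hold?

Frame correspondent (Sahlqvist): forall x Rxx — i.e. reflexivity.
(F1): fails — world 0 does not see itself.
(F2): fails — world 2 does not see itself.
(F3): fails — world 0 does not see itself.
(F4): fails — world w0 does not see itself.
(F5): fails — world s does not see itself.
Valid on no frame.

none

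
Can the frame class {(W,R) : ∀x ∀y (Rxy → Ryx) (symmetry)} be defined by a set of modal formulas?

Yes, by p → □◇p

The condition is symmetry. A defining modal formula is p → □◇p.
Suppose p→□◇p is valid. Take Rxy and set V(p)={x}. Then p at x, so □◇p at x, so ◇p at y, so some z with Ryz has p; z=x, i.e. Ryx.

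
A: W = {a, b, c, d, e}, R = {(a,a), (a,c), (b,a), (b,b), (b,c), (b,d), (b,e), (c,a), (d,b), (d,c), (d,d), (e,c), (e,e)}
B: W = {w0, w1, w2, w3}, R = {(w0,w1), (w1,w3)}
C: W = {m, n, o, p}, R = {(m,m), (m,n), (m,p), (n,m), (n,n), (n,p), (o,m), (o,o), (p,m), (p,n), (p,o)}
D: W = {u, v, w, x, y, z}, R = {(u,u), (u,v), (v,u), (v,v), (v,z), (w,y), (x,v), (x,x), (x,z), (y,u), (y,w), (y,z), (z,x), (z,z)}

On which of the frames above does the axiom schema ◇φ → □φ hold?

B

Frame correspondent (Sahlqvist): ∀x ∀y ∀z (Rxy ∧ Rxz → y = z) — i.e. partial functionality.
A: fails — a sees both a and c.
B: satisfies the condition.
C: fails — m sees both m and n.
D: fails — u sees both u and v.
Valid on: B.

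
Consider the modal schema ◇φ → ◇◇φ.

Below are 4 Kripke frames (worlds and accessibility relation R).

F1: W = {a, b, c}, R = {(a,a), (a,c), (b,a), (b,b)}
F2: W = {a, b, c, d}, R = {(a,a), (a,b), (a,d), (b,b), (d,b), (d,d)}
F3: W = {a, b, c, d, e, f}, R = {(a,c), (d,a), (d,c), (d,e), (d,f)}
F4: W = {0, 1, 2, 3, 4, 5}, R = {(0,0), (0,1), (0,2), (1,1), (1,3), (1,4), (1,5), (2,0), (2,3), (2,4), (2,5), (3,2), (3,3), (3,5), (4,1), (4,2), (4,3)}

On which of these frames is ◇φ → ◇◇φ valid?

F1, F2

This is the axiom for a generalized confluence (Geach) condition; its first-order frame correspondent is ∀x ∀y (xRy → ∃w (y = w ∧ xR²w)).
F1: satisfies the condition.
F2: satisfies the condition.
F3: fails — aRc but no w with c=w and aR²w.
F4: fails — 2R4 but no w with 4=w and 2R²w.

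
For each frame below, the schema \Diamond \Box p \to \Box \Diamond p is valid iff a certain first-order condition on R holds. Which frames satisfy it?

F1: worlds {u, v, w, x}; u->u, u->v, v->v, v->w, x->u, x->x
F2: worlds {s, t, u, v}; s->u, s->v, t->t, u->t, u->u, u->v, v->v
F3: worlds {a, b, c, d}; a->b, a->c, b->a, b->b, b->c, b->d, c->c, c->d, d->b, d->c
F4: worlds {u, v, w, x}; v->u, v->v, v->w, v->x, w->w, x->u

The schema corresponds to convergence: \forall x \forall y \forall z (Rxy \wedge Rxz \to \exists w (Ryw \wedge Rzw)).
F1: fails — Rvv and Rvw but v and w have no common successor.
F2: fails — Ruv and Rut but v and t have no common successor.
F3: holds.
F4: fails — Rvv and Rvu but v and u have no common successor.

F3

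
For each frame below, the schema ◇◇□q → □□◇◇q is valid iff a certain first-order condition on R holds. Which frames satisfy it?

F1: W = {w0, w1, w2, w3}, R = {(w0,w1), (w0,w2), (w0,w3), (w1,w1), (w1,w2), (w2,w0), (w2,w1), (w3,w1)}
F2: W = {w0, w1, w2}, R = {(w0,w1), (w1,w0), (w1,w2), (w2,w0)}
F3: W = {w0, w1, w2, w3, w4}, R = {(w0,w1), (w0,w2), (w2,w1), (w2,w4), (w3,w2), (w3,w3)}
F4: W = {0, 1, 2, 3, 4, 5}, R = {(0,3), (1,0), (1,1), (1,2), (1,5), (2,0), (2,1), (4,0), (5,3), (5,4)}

The schema corresponds to a generalized confluence (Geach) condition: ∀x ∀y ∀z ((xR²y ∧ xR²z) → ∃w (yRw ∧ zR²w)).
F1: satisfies the condition.
F2: fails — w0R²w0, w0R²w0 but no w with w0Rw and w0R²w.
F3: fails — w0R²w1, w0R²w1 but no w with w1Rw and w1R²w.
F4: fails — 1R²0, 1R²0 but no w with 0Rw and 0R²w.
Valid on: F1.

F1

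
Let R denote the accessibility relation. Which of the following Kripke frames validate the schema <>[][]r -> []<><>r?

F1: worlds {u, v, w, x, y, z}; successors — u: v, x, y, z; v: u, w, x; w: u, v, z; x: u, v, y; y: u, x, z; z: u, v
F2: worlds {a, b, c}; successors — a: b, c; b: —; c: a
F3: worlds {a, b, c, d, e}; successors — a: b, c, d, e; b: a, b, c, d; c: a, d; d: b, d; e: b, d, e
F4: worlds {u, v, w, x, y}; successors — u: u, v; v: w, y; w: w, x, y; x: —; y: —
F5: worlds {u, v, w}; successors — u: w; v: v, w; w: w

The schema corresponds to a generalized confluence (Geach) condition: forall x forall y forall z ((xRy & xRz) -> exists w (y R^2 w & z R^2 w)).
F1: condition met.
F2: fails — aRb, aRb but no w with bR²w and bR²w.
F3: condition met.
F4: fails — vRw, vRy but no t with wR²t and yR²t.
F5: condition met.
Valid on: F1, F3, F5.

F1, F3, F5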